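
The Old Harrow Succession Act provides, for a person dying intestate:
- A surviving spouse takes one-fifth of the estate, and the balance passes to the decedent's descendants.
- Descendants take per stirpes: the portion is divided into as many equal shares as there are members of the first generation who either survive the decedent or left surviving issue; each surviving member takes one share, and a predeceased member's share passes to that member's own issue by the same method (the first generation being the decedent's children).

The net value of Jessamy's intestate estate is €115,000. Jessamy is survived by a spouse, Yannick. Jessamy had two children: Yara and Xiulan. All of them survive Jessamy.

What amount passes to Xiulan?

Yannick takes one-fifth of €115,000 = €23,000. The remaining €92,000 passes to the descendants.
The descendants' portion (€92,000) is divided into 2 shares of €46,000: Yara and Xiulan each take €46,000.

Xiulan receives €46,000.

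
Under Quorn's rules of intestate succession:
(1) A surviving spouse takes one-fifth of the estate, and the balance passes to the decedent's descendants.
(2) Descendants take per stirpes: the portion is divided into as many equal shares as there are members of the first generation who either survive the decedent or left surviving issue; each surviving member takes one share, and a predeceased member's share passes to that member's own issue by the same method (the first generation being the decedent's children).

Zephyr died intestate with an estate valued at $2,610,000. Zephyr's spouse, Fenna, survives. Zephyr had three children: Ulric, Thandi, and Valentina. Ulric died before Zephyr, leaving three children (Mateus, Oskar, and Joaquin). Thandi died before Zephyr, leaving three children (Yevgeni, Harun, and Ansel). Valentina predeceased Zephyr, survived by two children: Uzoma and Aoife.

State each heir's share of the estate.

Fenna takes one-fifth of $2,610,000 = $522,000. The remaining $2,088,000 passes to the descendants.
The descendants' portion ($2,088,000) is divided into 3 shares of $696,000: Ulric's $696,000 share passes to Ulric's issue; Thandi's $696,000 share passes to Thandi's issue; Valentina's $696,000 share passes to Valentina's issue.
Ulric's share ($696,000) is divided into 3 shares of $232,000: Mateus, Oskar, and Joaquin each take $232,000.
Thandi's share ($696,000) is divided into 3 shares of $232,000: Yevgeni, Harun, and Ansel each take $232,000.
Valentina's share ($696,000) is divided into 2 shares of $348,000: Uzoma and Aoife each take $348,000.

Fenna: $522,000; Mateus: $232,000; Oskar: $232,000; Joaquin: $232,000; Yevgeni: $232,000; Harun: $232,000; Ansel: $232,000; Uzoma: $348,000; Aoife: $348,000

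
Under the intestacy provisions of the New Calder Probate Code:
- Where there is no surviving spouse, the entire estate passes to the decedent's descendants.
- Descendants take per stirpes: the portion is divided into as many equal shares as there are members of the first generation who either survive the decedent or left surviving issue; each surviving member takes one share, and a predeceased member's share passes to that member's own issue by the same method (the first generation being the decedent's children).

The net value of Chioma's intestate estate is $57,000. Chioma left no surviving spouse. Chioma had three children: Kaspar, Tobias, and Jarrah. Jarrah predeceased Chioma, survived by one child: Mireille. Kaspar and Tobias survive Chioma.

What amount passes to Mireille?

Mireille receives $19,000.

The entire $57,000 passes to the descendants.
That amount ($57,000) is divided into 3 shares of $19,000: Kaspar and Tobias each take $19,000; Jarrah's $19,000 share passes to Jarrah's issue.
Jarrah's share ($19,000) passes entirely to Mireille.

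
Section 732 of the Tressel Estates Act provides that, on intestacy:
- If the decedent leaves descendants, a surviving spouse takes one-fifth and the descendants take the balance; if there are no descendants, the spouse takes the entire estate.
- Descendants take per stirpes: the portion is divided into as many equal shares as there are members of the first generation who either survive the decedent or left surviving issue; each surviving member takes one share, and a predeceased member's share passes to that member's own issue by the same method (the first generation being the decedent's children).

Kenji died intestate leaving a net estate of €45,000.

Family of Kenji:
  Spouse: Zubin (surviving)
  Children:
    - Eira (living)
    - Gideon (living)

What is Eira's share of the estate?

Eira receives €18,000.

Zubin takes one-fifth of €45,000 = €9,000. The remaining €36,000 passes to the descendants.
The descendants' portion (€36,000) is divided into 2 shares of €18,000: Eira and Gideon each take €18,000.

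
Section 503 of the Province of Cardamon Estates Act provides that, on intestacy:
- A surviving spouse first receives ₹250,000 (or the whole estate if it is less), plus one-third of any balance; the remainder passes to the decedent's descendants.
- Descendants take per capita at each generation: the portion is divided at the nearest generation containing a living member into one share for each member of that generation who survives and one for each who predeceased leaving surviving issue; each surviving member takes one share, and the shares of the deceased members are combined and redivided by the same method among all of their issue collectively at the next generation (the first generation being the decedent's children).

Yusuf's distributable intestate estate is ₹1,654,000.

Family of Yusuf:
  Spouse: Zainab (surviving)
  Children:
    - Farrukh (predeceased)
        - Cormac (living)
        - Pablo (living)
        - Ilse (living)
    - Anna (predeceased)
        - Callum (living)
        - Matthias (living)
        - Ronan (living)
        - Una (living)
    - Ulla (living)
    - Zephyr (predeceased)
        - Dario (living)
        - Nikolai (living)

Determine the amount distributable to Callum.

Zainab first takes ₹250,000, leaving a balance of ₹1,404,000. Zainab then takes one-third of the balance (₹468,000), for a total of ₹718,000. The remaining ₹936,000 passes to the descendants.
The descendants' portion (₹936,000) is divided at the children's generation into 4 shares of ₹234,000. Ulla takes ₹234,000. The 3 shares of the deceased (Farrukh, Anna, and Zephyr) are combined into a pool of ₹702,000.
That pool (₹702,000) is divided at the grandchildren's generation equally among Cormac, Pablo, Ilse, Callum, Matthias, Ronan, Una, Dario, and Nikolai: ₹78,000 each.

Callum receives ₹78,000.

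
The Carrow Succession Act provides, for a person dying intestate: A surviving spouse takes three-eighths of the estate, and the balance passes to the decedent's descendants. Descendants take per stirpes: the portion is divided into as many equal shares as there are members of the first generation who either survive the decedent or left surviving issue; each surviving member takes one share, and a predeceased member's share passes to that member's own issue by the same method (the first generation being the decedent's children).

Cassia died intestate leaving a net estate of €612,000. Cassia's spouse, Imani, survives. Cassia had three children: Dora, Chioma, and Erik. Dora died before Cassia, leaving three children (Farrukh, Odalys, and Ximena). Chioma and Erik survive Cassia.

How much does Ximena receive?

Ximena receives €42,500.

Imani takes three-eighths of €612,000 = €229,500. The remaining €382,500 passes to the descendants.
The descendants' portion (€382,500) is divided into 3 shares of €127,500: Chioma and Erik each take €127,500; Dora's €127,500 share passes to Dora's issue.
Dora's share (€127,500) is divided into 3 shares of €42,500: Farrukh, Odalys, and Ximena each take €42,500.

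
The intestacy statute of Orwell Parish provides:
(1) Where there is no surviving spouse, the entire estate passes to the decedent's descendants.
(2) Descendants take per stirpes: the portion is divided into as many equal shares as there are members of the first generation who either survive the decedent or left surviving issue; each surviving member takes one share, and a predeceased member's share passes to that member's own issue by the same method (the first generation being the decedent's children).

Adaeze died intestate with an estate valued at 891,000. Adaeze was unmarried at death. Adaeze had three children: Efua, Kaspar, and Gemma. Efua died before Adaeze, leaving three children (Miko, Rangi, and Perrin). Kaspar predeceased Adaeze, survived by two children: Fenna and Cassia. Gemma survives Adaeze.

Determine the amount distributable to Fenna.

The entire 891,000 passes to the descendants.
That amount (891,000) is divided into 3 shares of 297,000: Gemma takes 297,000; Efua's 297,000 share passes to Efua's issue; Kaspar's 297,000 share passes to Kaspar's issue.
Efua's share (297,000) is divided into 3 shares of 99,000: Miko, Rangi, and Perrin each take 99,000.
Kaspar's share (297,000) is divided into 2 shares of 148,500: Fenna and Cassia each take 148,500.

Fenna receives 148,500.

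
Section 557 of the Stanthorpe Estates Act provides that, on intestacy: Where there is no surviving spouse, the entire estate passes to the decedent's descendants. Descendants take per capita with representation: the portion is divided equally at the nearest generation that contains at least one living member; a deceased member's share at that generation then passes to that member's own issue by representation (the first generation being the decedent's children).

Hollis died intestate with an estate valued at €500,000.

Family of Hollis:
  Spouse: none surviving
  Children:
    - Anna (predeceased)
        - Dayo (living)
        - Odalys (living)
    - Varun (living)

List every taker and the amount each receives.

The entire €500,000 passes to the descendants.
That amount (€500,000) is divided into 2 shares of €250,000: Varun takes €250,000; Anna's €250,000 share passes to Anna's issue.
Anna's share (€250,000) is divided into 2 shares of €125,000: Dayo and Odalys each take €125,000.

Dayo: €125,000; Odalys: €125,000; Varun: €250,000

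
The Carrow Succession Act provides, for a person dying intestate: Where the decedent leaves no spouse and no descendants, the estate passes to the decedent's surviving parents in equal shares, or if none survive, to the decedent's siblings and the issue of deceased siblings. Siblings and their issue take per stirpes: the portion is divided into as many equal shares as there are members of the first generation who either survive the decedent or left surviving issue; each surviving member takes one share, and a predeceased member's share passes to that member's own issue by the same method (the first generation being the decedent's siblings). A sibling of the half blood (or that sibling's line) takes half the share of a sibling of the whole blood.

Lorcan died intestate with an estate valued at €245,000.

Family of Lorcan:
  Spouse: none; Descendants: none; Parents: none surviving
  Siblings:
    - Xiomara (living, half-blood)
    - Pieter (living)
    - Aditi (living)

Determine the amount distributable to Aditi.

The entire €245,000 passes to the siblings and their issue.
Counting each half-blood sibling's line as half a unit, there are 5/2 units in €245,000, so one unit is €98,000. Whole-blood lines (Pieter and Aditi) take €98,000 each; half-blood lines (Xiomara) take €49,000 each.

Aditi receives €98,000.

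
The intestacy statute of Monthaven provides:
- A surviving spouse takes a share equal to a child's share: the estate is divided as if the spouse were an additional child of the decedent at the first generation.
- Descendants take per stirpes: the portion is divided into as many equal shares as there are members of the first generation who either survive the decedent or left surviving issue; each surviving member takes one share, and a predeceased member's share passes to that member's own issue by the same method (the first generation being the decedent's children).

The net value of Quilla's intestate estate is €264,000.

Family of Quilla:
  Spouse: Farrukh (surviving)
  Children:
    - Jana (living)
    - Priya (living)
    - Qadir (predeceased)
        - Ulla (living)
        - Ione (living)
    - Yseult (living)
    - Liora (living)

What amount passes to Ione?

The spouse counts as an additional share at the children's level, so there are 6 primary shares of €44,000. Farrukh takes one such share (€44,000).
The children's combined portion (€220,000) is divided into 5 shares of €44,000: Jana, Priya, Yseult, and Liora each take €44,000; Qadir's €44,000 share passes to Qadir's issue.
Qadir's share (€44,000) is divided into 2 shares of €22,000: Ulla and Ione each take €22,000.

Ione receives €22,000.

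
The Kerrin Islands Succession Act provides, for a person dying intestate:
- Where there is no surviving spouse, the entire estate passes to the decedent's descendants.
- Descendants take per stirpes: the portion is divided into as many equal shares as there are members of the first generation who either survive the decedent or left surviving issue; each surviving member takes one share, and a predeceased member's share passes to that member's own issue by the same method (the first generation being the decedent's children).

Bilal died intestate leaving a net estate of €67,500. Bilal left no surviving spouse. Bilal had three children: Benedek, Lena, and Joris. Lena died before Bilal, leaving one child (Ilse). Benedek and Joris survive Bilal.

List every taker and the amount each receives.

Benedek: €22,500; Ilse: €22,500; Joris: €22,500

The entire €67,500 passes to the descendants.
That amount (€67,500) is divided into 3 shares of €22,500: Benedek and Joris each take €22,500; Lena's €22,500 share passes to Lena's issue.
Lena's share (€22,500) passes entirely to Ilse.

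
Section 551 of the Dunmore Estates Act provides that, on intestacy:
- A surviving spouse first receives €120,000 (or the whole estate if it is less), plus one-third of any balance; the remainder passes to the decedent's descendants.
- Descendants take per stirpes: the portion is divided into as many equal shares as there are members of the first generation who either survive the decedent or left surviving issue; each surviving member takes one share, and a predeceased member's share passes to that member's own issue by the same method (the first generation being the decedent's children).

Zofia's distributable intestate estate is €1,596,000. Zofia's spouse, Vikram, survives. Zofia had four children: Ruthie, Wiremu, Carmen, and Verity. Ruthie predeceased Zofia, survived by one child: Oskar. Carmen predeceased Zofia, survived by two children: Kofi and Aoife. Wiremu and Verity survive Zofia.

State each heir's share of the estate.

Vikram: €612,000; Oskar: €246,000; Wiremu: €246,000; Kofi: €123,000; Aoife: €123,000; Verity: €246,000

Vikram first takes €120,000, leaving a balance of €1,476,000. Vikram then takes one-third of the balance (€492,000), for a total of €612,000. The remaining €984,000 passes to the descendants.
The descendants' portion (€984,000) is divided into 4 shares of €246,000: Wiremu and Verity each take €246,000; Ruthie's €246,000 share passes to Ruthie's issue; Carmen's €246,000 share passes to Carmen's issue.
Ruthie's share (€246,000) passes entirely to Oskar.
Carmen's share (€246,000) is divided into 2 shares of €123,000: Kofi and Aoife each take €123,000.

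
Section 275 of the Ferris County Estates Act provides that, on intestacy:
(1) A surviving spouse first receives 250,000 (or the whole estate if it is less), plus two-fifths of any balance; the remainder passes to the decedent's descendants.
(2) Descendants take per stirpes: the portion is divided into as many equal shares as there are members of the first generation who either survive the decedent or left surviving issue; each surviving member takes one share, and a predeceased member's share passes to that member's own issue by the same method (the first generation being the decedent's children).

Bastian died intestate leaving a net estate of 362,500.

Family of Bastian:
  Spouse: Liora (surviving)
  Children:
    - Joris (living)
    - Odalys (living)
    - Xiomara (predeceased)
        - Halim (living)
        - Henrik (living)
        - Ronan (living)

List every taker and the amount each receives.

Liora first takes 250,000, leaving a balance of 112,500. Liora then takes two-fifths of the balance (45,000), for a total of 295,000. The remaining 67,500 passes to the descendants.
The descendants' portion (67,500) is divided into 3 shares of 22,500: Joris and Odalys each take 22,500; Xiomara's 22,500 share passes to Xiomara's issue.
Xiomara's share (22,500) is divided into 3 shares of 7,500: Halim, Henrik, and Ronan each take 7,500.

Liora: 295,000; Joris: 22,500; Odalys: 22,500; Halim: 7,500; Henrik: 7,500; Ronan: 7,500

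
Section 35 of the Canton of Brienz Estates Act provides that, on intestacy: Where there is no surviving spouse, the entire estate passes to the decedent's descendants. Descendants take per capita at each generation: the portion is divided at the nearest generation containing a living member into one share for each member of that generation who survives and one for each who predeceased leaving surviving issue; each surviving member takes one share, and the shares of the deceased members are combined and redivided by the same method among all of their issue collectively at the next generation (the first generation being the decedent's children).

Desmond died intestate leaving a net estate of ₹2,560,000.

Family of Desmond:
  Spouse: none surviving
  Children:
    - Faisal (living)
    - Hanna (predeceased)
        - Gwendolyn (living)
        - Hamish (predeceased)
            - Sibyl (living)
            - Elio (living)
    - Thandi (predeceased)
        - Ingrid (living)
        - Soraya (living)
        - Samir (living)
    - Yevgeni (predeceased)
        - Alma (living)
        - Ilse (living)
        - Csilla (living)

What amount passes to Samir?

Samir receives ₹240,000.

The entire ₹2,560,000 passes to the descendants.
That amount (₹2,560,000) is divided at the children's generation into 4 shares of ₹640,000. Faisal takes ₹640,000. The 3 shares of the deceased (Hanna, Thandi, and Yevgeni) are combined into a pool of ₹1,920,000.
That pool (₹1,920,000) is divided at the grandchildren's generation into 8 shares of ₹240,000. Gwendolyn, Ingrid, Soraya, Samir, Alma, Ilse, and Csilla each take ₹240,000. The remaining share for the deceased Hamish (₹240,000) is carried to the next generation.
That pool (₹240,000) is divided at the great-grandchildren's generation equally among Sibyl and Elio: ₹120,000 each.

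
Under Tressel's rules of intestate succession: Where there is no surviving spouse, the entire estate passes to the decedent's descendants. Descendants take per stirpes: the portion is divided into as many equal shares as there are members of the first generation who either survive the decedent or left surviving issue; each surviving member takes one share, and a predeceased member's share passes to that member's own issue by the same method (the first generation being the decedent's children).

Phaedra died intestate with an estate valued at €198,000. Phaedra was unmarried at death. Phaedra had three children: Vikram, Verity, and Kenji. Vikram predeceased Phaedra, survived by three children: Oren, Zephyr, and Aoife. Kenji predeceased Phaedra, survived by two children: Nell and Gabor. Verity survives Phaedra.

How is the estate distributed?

Oren: €22,000; Zephyr: €22,000; Aoife: €22,000; Verity: €66,000; Nell: €33,000; Gabor: €33,000

The entire €198,000 passes to the descendants.
That amount (€198,000) is divided into 3 shares of €66,000: Verity takes €66,000; Vikram's €66,000 share passes to Vikram's issue; Kenji's €66,000 share passes to Kenji's issue.
Vikram's share (€66,000) is divided into 3 shares of €22,000: Oren, Zephyr, and Aoife each take €22,000.
Kenji's share (€66,000) is divided into 2 shares of €33,000: Nell and Gabor each take €33,000.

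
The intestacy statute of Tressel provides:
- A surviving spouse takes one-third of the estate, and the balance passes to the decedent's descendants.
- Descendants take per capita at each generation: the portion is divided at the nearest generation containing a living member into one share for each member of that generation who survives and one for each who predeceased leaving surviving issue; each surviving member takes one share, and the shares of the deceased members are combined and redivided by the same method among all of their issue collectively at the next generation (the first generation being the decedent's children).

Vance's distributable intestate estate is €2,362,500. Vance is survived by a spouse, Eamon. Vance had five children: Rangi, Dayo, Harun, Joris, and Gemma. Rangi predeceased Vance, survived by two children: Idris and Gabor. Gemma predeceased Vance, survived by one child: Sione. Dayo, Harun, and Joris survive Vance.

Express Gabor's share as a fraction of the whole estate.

Eamon takes one-third of €2,362,500 = €787,500. The remaining €1,575,000 passes to the descendants.
The descendants' portion (€1,575,000) is divided at the children's generation into 5 shares of €315,000. Dayo, Harun, and Joris each take €315,000. The 2 shares of the deceased (Rangi and Gemma) are combined into a pool of €630,000.
That pool (€630,000) is divided at the grandchildren's generation equally among Idris, Gabor, and Sione: €210,000 each.

Gabor receives 4/45 of the estate.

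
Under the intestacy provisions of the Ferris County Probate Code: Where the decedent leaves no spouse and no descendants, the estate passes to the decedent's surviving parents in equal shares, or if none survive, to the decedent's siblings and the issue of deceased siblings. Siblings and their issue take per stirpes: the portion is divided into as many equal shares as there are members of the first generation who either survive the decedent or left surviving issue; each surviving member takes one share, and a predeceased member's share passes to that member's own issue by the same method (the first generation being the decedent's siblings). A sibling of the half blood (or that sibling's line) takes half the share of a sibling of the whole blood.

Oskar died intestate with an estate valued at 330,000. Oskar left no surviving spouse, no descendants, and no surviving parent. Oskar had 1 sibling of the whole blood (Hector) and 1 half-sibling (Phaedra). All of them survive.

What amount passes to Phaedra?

Phaedra receives 110,000.

The entire 330,000 passes to the siblings and their issue.
Counting each half-blood sibling's line as half a unit, there are 3/2 units in 330,000, so one unit is 220,000. Whole-blood lines (Hector) take 220,000 each; half-blood lines (Phaedra) take 110,000 each.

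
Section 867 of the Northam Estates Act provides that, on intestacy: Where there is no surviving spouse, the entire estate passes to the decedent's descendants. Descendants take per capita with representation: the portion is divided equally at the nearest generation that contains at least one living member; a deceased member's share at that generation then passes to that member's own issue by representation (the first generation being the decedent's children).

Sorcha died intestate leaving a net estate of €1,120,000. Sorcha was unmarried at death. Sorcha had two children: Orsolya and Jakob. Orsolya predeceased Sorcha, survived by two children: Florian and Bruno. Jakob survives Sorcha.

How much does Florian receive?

The entire €1,120,000 passes to the descendants.
That amount (€1,120,000) is divided into 2 shares of €560,000: Jakob takes €560,000; Orsolya's €560,000 share passes to Orsolya's issue.
Orsolya's share (€560,000) is divided into 2 shares of €280,000: Florian and Bruno each take €280,000.

Florian receives €280,000.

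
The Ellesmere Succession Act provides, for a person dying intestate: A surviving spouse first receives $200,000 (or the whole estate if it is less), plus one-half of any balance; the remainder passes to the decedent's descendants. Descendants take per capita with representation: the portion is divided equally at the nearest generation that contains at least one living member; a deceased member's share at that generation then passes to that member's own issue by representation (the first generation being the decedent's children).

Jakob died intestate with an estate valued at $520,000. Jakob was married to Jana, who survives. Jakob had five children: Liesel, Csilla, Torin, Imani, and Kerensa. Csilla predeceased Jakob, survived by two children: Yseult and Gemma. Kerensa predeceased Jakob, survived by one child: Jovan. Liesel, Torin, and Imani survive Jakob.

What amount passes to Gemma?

Gemma receives $16,000.

Jana first takes $200,000, leaving a balance of $320,000. Jana then takes one-half of the balance ($160,000), for a total of $360,000. The remaining $160,000 passes to the descendants.
The descendants' portion ($160,000) is divided into 5 shares of $32,000: Liesel, Torin, and Imani each take $32,000; Csilla's $32,000 share passes to Csilla's issue; Kerensa's $32,000 share passes to Kerensa's issue.
Csilla's share ($32,000) is divided into 2 shares of $16,000: Yseult and Gemma each take $16,000.
Kerensa's share ($32,000) passes entirely to Jovan.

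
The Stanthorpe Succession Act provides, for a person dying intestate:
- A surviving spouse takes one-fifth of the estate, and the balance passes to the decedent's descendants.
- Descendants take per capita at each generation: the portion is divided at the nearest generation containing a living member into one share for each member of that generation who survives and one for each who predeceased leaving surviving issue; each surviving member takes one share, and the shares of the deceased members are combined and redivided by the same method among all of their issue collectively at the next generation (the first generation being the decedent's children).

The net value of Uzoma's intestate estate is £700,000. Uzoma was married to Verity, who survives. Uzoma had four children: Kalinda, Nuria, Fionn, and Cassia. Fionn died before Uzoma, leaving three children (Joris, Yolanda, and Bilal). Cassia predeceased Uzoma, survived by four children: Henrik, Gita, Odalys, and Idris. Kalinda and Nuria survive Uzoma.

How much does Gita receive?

Gita receives £40,000.

Verity takes one-fifth of £700,000 = £140,000. The remaining £560,000 passes to the descendants.
The descendants' portion (£560,000) is divided at the children's generation into 4 shares of £140,000. Kalinda and Nuria each take £140,000. The 2 shares of the deceased (Fionn and Cassia) are combined into a pool of £280,000.
That pool (£280,000) is divided at the grandchildren's generation equally among Joris, Yolanda, Bilal, Henrik, Gita, Odalys, and Idris: £40,000 each.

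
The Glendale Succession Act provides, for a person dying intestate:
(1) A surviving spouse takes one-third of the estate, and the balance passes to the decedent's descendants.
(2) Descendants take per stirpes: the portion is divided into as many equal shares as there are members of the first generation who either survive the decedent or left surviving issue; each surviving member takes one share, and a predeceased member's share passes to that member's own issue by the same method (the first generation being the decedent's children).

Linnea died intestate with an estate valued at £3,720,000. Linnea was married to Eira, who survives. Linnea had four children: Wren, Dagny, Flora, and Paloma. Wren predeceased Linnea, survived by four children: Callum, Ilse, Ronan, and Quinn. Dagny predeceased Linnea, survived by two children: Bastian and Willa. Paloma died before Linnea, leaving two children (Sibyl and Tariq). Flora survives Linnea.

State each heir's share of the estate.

Eira takes one-third of £3,720,000 = £1,240,000. The remaining £2,480,000 passes to the descendants.
The descendants' portion (£2,480,000) is divided into 4 shares of £620,000: Flora takes £620,000; Wren's £620,000 share passes to Wren's issue; Dagny's £620,000 share passes to Dagny's issue; Paloma's £620,000 share passes to Paloma's issue.
Wren's share (£620,000) is divided into 4 shares of £155,000: Callum, Ilse, Ronan, and Quinn each take £155,000.
Dagny's share (£620,000) is divided into 2 shares of £310,000: Bastian and Willa each take £310,000.
Paloma's share (£620,000) is divided into 2 shares of £310,000: Sibyl and Tariq each take £310,000.

Eira: £1,240,000; Callum: £155,000; Ilse: £155,000; Ronan: £155,000; Quinn: £155,000; Bastian: £310,000; Willa: £310,000; Flora: £620,000; Sibyl: £310,000; Tariq: £310,000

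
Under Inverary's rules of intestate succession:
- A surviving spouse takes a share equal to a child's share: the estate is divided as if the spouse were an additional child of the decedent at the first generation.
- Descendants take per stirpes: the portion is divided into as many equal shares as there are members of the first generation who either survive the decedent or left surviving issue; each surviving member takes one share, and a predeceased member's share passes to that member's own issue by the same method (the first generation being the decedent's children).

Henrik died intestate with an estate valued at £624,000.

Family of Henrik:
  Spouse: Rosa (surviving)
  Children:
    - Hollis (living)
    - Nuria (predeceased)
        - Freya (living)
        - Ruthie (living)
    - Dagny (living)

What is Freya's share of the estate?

Freya receives £78,000.

The spouse counts as an additional share at the children's level, so there are 4 primary shares of £156,000. Rosa takes one such share (£156,000).
The children's combined portion (£468,000) is divided into 3 shares of £156,000: Hollis and Dagny each take £156,000; Nuria's £156,000 share passes to Nuria's issue.
Nuria's share (£156,000) is divided into 2 shares of £78,000: Freya and Ruthie each take £78,000.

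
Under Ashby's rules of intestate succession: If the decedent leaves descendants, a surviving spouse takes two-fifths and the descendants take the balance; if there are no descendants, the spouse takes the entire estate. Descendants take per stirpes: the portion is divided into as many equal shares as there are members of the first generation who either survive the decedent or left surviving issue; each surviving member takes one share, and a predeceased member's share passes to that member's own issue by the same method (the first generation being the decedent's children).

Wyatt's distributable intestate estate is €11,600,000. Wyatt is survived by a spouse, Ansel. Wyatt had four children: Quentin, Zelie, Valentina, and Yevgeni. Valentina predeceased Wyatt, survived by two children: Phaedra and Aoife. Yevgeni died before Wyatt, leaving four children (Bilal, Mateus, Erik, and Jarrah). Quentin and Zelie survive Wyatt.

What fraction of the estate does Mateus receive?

Ansel takes two-fifths of €11,600,000 = €4,640,000. The remaining €6,960,000 passes to the descendants.
The descendants' portion (€6,960,000) is divided into 4 shares of €1,740,000: Quentin and Zelie each take €1,740,000; Valentina's €1,740,000 share passes to Valentina's issue; Yevgeni's €1,740,000 share passes to Yevgeni's issue.
Valentina's share (€1,740,000) is divided into 2 shares of €870,000: Phaedra and Aoife each take €870,000.
Yevgeni's share (€1,740,000) is divided into 4 shares of €435,000: Bilal, Mateus, Erik, and Jarrah each take €435,000.

Mateus receives 3/80 of the estate.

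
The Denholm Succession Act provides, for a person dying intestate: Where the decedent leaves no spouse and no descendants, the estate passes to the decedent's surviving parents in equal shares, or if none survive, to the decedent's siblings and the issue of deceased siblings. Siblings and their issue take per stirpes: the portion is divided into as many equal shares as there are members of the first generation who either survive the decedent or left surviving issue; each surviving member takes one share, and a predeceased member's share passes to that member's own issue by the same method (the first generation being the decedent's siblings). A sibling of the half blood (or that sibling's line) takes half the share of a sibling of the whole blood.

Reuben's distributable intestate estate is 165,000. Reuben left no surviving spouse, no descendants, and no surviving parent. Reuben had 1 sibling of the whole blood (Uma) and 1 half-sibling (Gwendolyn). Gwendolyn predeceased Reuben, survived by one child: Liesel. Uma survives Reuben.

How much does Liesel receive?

Liesel receives 55,000.

The entire 165,000 passes to the siblings and their issue.
Counting each half-blood sibling's line as half a unit, there are 3/2 units in 165,000, so one unit is 110,000. Whole-blood lines (Uma) take 110,000 each; half-blood lines (Gwendolyn) take 55,000 each.
Gwendolyn's share (55,000) passes entirely to Liesel.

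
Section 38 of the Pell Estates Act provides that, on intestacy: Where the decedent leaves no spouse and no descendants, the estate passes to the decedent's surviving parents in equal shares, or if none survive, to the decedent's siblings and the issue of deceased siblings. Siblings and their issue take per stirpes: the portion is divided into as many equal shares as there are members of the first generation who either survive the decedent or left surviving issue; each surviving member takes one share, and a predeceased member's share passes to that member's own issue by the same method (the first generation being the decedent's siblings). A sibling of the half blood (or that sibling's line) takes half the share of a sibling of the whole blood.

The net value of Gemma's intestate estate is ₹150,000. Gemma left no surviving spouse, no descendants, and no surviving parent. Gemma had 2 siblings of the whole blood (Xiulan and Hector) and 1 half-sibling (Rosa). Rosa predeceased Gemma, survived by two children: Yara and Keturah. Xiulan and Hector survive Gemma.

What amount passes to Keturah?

Keturah receives ₹15,000.

The entire ₹150,000 passes to the siblings and their issue.
Counting each half-blood sibling's line as half a unit, there are 5/2 units in ₹150,000, so one unit is ₹60,000. Whole-blood lines (Xiulan and Hector) take ₹60,000 each; half-blood lines (Rosa) take ₹30,000 each.
Rosa's share (₹30,000) is divided into 2 shares of ₹15,000: Yara and Keturah each take ₹15,000.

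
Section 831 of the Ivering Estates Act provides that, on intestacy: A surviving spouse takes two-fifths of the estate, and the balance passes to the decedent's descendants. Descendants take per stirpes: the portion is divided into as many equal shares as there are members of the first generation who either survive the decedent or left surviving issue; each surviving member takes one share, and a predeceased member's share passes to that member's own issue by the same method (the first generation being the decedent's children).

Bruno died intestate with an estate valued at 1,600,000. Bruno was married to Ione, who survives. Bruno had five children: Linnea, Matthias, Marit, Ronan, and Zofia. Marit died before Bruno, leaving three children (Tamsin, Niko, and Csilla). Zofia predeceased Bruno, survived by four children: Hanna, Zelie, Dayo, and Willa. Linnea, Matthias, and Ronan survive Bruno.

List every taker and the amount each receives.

Ione: 640,000; Linnea: 192,000; Matthias: 192,000; Tamsin: 64,000; Niko: 64,000; Csilla: 64,000; Ronan: 192,000; Hanna: 48,000; Zelie: 48,000; Dayo: 48,000; Willa: 48,000

Ione takes two-fifths of 1,600,000 = 640,000. The remaining 960,000 passes to the descendants.
The descendants' portion (960,000) is divided into 5 shares of 192,000: Linnea, Matthias, and Ronan each take 192,000; Marit's 192,000 share passes to Marit's issue; Zofia's 192,000 share passes to Zofia's issue.
Marit's share (192,000) is divided into 3 shares of 64,000: Tamsin, Niko, and Csilla each take 64,000.
Zofia's share (192,000) is divided into 4 shares of 48,000: Hanna, Zelie, Dayo, and Willa each take 48,000.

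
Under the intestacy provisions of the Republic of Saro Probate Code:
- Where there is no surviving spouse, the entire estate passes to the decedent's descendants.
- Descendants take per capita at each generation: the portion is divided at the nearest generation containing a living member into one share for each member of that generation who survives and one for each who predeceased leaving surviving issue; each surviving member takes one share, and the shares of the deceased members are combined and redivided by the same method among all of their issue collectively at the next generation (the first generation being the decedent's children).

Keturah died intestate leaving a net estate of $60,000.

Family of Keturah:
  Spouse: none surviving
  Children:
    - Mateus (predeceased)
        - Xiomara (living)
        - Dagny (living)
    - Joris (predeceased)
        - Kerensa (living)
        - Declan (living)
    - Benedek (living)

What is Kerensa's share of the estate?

Kerensa receives $10,000.

The entire $60,000 passes to the descendants.
That amount ($60,000) is divided at the children's generation into 3 shares of $20,000. Benedek takes $20,000. The 2 shares of the deceased (Mateus and Joris) are combined into a pool of $40,000.
That pool ($40,000) is divided at the grandchildren's generation equally among Xiomara, Dagny, Kerensa, and Declan: $10,000 each.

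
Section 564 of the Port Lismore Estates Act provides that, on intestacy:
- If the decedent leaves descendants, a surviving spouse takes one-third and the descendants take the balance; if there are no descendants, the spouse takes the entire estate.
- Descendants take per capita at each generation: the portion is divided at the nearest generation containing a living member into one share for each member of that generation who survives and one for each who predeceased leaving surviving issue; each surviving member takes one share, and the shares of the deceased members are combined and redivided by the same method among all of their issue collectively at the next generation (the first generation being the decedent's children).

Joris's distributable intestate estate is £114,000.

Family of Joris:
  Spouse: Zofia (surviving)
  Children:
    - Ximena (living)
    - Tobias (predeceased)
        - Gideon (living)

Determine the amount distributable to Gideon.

Gideon receives £38,000.

Zofia takes one-third of £114,000 = £38,000. The remaining £76,000 passes to the descendants.
The descendants' portion (£76,000) is divided at the children's generation into 2 shares of £38,000. Ximena takes £38,000. The remaining share for the deceased Tobias (£38,000) is carried to the next generation.
That pool (£38,000) passes entirely to Gideon, the sole taker at the grandchildren's generation.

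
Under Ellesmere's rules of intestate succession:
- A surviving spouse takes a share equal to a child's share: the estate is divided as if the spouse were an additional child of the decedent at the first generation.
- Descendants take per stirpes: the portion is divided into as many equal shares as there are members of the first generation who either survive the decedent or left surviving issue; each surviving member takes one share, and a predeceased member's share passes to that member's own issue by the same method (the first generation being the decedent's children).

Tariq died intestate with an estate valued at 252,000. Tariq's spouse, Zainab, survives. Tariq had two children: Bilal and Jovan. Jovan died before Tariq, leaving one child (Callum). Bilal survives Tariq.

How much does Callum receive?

The spouse counts as an additional share at the children's level, so there are 3 primary shares of 84,000. Zainab takes one such share (84,000).
The children's combined portion (168,000) is divided into 2 shares of 84,000: Bilal takes 84,000; Jovan's 84,000 share passes to Jovan's issue.
Jovan's share (84,000) passes entirely to Callum.

Callum receives 84,000.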